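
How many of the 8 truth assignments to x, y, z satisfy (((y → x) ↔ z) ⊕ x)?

x | y | z || (y → x) | ((y → x) ↔ z) | (((y → x) ↔ z) ⊕ x)
T | T | T ||    T    |       T       |          F         
T | T | F ||    T    |       F       |          T         
T | F | T ||    T    |       T       |          F         
T | F | F ||    T    |       F       |          T         
F | T | T ||    F    |       F       |          F         
F | T | F ||    F    |       T       |          T         
F | F | T ||    T    |       T       |          T         
F | F | F ||    T    |       F       |          F         
The formula is true on 4 of the 8 rows.

4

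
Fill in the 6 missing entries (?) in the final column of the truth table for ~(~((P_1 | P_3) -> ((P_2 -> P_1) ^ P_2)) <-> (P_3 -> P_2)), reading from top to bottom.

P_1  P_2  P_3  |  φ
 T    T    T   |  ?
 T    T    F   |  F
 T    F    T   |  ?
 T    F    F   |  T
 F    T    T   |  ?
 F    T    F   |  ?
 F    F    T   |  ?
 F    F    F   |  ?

Row P_1=T, P_2=T, P_3=T: ~((P_1 | P_3) -> ((P_2 -> P_1) ^ P_2)) = T, (P_3 -> P_2) = T, (~((P_1 | P_3) -> ((P_2 -> P_1) ^ P_2)) <-> (P_3 -> P_2)) = T, so the formula = F.
Row P_1=T, P_2=F, P_3=T: ~((P_1 | P_3) -> ((P_2 -> P_1) ^ P_2)) = F, (P_3 -> P_2) = F, (~((P_1 | P_3) -> ((P_2 -> P_1) ^ P_2)) <-> (P_3 -> P_2)) = T, so the formula = F.
Row P_1=F, P_2=T, P_3=T: ~((P_1 | P_3) -> ((P_2 -> P_1) ^ P_2)) = F, (P_3 -> P_2) = T, (~((P_1 | P_3) -> ((P_2 -> P_1) ^ P_2)) <-> (P_3 -> P_2)) = F, so the formula = T.
Row P_1=F, P_2=T, P_3=F: ~((P_1 | P_3) -> ((P_2 -> P_1) ^ P_2)) = F, (P_3 -> P_2) = T, (~((P_1 | P_3) -> ((P_2 -> P_1) ^ P_2)) <-> (P_3 -> P_2)) = F, so the formula = T.
Row P_1=F, P_2=F, P_3=T: ~((P_1 | P_3) -> ((P_2 -> P_1) ^ P_2)) = F, (P_3 -> P_2) = F, (~((P_1 | P_3) -> ((P_2 -> P_1) ^ P_2)) <-> (P_3 -> P_2)) = T, so the formula = F.
Row P_1=F, P_2=F, P_3=F: ~((P_1 | P_3) -> ((P_2 -> P_1) ^ P_2)) = F, (P_3 -> P_2) = T, (~((P_1 | P_3) -> ((P_2 -> P_1) ^ P_2)) <-> (P_3 -> P_2)) = F, so the formula = T.

F, F, T, T, F, T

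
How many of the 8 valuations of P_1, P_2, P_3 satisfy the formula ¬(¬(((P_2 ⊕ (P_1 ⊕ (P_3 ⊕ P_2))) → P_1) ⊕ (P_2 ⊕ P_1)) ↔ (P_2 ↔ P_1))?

6

P_1 | P_2 | P_3 | (P_3 ⊕ P_2) | (P_1 ⊕ (P_3 ⊕ P_2)) | (P_2 ⊕ (P_1 ⊕ (P_3 ⊕ P_2))) | (P_2 ⊕ P_1) | (P_2 ↔ P_1) | φ
--- | --- | --- | ----------- | ------------------- | --------------------------- | ----------- | ----------- | -
 T  |  T  |  T  |      F      |          T          |              F              |      F      |      T      | T
 T  |  T  |  F  |      T      |          F          |              T              |      F      |      T      | T
 T  |  F  |  T  |      T      |          F          |              F              |      T      |      F      | T
 T  |  F  |  F  |      F      |          T          |              T              |      T      |      F      | T
 F  |  T  |  T  |      F      |          F          |              T              |      T      |      F      | F
 F  |  T  |  F  |      T      |          T          |              F              |      T      |      F      | T
 F  |  F  |  T  |      T      |          T          |              T              |      F      |      T      | F
 F  |  F  |  F  |      F      |          F          |              F              |      F      |      T      | T
The formula is true on 6 of the 8 rows.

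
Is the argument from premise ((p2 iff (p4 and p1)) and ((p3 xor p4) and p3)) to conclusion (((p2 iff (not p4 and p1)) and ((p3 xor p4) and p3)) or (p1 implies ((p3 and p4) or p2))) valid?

no

p1 | p2 | p3 | p4 || φ | ψ
1  | 1  | 1  | 1  || 0 | 1
1  | 1  | 1  | 0  || 0 | 1
1  | 1  | 0  | 1  || 0 | 1
1  | 1  | 0  | 0  || 0 | 1
1  | 0  | 1  | 1  || 0 | 1
1  | 0  | 1  | 0  || 1 | 0
1  | 0  | 0  | 1  || 0 | 0
1  | 0  | 0  | 0  || 0 | 0
0  | 1  | 1  | 1  || 0 | 1
0  | 1  | 1  | 0  || 0 | 1
0  | 1  | 0  | 1  || 0 | 1
0  | 1  | 0  | 0  || 0 | 1
0  | 0  | 1  | 1  || 0 | 1
0  | 0  | 1  | 0  || 1 | 1
0  | 0  | 0  | 1  || 0 | 1
0  | 0  | 0  | 0  || 0 | 1
At p1=1, p2=0, p3=1, p4=0 we have φ true but ψ false, so φ does not entail ψ.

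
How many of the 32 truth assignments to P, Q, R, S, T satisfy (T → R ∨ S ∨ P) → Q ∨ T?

P  Q  R  S  T  |  ((T → (R ∨ S ∨ P)) → (Q ∨ T))
T  T  T  T  T  |                T              
T  T  T  T  F  |                T              
T  T  T  F  T  |                T              
T  T  T  F  F  |                T              
T  T  F  T  T  |                T              
T  T  F  T  F  |                T              
T  T  F  F  T  |                T              
T  T  F  F  F  |                T              
T  F  T  T  T  |                T              
T  F  T  T  F  |                F              
T  F  T  F  T  |                T              
T  F  T  F  F  |                F              
T  F  F  T  T  |                T              
T  F  F  T  F  |                F              
T  F  F  F  T  |                T              
T  F  F  F  F  |                F              
F  T  T  T  T  |                T              
F  T  T  T  F  |                T              
F  T  T  F  T  |                T              
F  T  T  F  F  |                T              
F  T  F  T  T  |                T              
F  T  F  T  F  |                T              
F  T  F  F  T  |                T              
F  T  F  F  F  |                T              
F  F  T  T  T  |                T              
F  F  T  T  F  |                F              
F  F  T  F  T  |                T              
F  F  T  F  F  |                F              
F  F  F  T  T  |                T              
F  F  F  T  F  |                F              
F  F  F  F  T  |                T              
F  F  F  F  F  |                F              
The formula is true on 24 of the 32 rows.

24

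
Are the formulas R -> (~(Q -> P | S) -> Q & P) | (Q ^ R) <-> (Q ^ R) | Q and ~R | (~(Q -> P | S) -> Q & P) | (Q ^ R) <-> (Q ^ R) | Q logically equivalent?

P | Q | R | S | φ | ψ
- | - | - | - | - | -
T | T | T | T | T | T
T | T | T | F | T | T
T | T | F | T | T | T
T | T | F | F | T | T
T | F | T | T | T | T
T | F | T | F | T | T
T | F | F | T | F | F
T | F | F | F | F | F
F | T | T | T | T | T
F | T | T | F | F | F
F | T | F | T | T | T
F | T | F | F | T | T
F | F | T | T | T | T
F | F | T | F | T | T
F | F | F | T | F | F
F | F | F | F | F | F
The columns for φ and ψ agree on every row, so they are logically equivalent.

equivalent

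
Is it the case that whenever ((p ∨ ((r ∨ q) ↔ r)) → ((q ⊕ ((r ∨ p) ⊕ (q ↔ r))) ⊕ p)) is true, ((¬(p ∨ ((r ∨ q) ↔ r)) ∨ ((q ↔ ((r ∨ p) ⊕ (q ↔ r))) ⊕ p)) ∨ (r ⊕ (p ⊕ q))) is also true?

no

p | q | r | φ | ψ
- | - | - | - | -
T | T | T | F | T
T | T | F | T | F
T | F | T | F | T
T | F | F | T | T
F | T | T | T | F
F | T | F | T | T
F | F | T | T | T
F | F | F | T | F
At p=T, q=T, r=F we have φ true but ψ false, so φ does not entail ψ.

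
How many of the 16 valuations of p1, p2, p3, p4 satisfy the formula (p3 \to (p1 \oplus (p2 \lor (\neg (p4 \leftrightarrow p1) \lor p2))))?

p1 | p2 | p3 | p4 | φ
-- | -- | -- | -- | -
T  | T  | T  | T  | F
T  | T  | T  | F  | F
T  | T  | F  | T  | T
T  | T  | F  | F  | T
T  | F  | T  | T  | T
T  | F  | T  | F  | F
T  | F  | F  | T  | T
T  | F  | F  | F  | T
F  | T  | T  | T  | T
F  | T  | T  | F  | T
F  | T  | F  | T  | T
F  | T  | F  | F  | T
F  | F  | T  | T  | T
F  | F  | T  | F  | F
F  | F  | F  | T  | T
F  | F  | F  | F  | T
The formula is true on 12 of the 16 rows.

12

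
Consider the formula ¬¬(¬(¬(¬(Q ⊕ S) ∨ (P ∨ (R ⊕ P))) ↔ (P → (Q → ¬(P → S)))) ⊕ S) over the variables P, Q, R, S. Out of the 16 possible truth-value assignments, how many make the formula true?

P | Q | R | S || φ
F | F | F | F || T
F | F | F | T || T
F | F | T | F || T
F | F | T | T || F
F | T | F | F || F
F | T | F | T || F
F | T | T | F || T
F | T | T | T || F
T | F | F | F || T
T | F | F | T || F
T | F | T | F || T
T | F | T | T || F
T | T | F | F || T
T | T | F | T || T
T | T | T | F || T
T | T | T | T || T
The formula is true on 10 of the 16 rows.

10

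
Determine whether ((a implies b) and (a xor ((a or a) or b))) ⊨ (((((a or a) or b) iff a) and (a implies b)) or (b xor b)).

no

a | b || φ | ψ
0 | 0 || 0 | 1
0 | 1 || 1 | 0
1 | 0 || 0 | 0
1 | 1 || 0 | 1
At a=0, b=1 we have φ true but ψ false, so φ does not entail ψ.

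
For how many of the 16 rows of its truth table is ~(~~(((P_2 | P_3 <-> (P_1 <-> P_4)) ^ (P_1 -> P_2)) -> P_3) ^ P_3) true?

P_1 | P_2 | P_3 | P_4 || φ
 1  |  1  |  1  |  1  || 1
 1  |  1  |  1  |  0  || 1
 1  |  1  |  0  |  1  || 0
 1  |  1  |  0  |  0  || 1
 1  |  0  |  1  |  1  || 1
 1  |  0  |  1  |  0  || 1
 1  |  0  |  0  |  1  || 0
 1  |  0  |  0  |  0  || 1
 0  |  1  |  1  |  1  || 1
 0  |  1  |  1  |  0  || 1
 0  |  1  |  0  |  1  || 1
 0  |  1  |  0  |  0  || 0
 0  |  0  |  1  |  1  || 1
 0  |  0  |  1  |  0  || 1
 0  |  0  |  0  |  1  || 0
 0  |  0  |  0  |  0  || 1
The formula is true on 12 of the 16 rows.

12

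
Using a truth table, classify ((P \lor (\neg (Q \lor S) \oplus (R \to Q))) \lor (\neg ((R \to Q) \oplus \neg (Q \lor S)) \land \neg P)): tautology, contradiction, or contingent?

tautology

P | Q | R | S | (Q \lor S) | \neg (Q \lor S) | (R \to Q) | \neg P | φ
- | - | - | - | ---------- | --------------- | --------- | ------ | -
F | F | F | F |     F      |        T        |     T     |   T    | T
F | F | F | T |     T      |        F        |     T     |   T    | T
F | F | T | F |     F      |        T        |     F     |   T    | T
F | F | T | T |     T      |        F        |     F     |   T    | T
F | T | F | F |     T      |        F        |     T     |   T    | T
F | T | F | T |     T      |        F        |     T     |   T    | T
F | T | T | F |     T      |        F        |     T     |   T    | T
F | T | T | T |     T      |        F        |     T     |   T    | T
T | F | F | F |     F      |        T        |     T     |   F    | T
T | F | F | T |     T      |        F        |     T     |   F    | T
T | F | T | F |     F      |        T        |     F     |   F    | T
T | F | T | T |     T      |        F        |     F     |   F    | T
T | T | F | F |     T      |        F        |     T     |   F    | T
T | T | F | T |     T      |        F        |     T     |   F    | T
T | T | T | F |     T      |        F        |     T     |   F    | T
T | T | T | T |     T      |        F        |     T     |   F    | T
Every row is T, so the formula is a tautology.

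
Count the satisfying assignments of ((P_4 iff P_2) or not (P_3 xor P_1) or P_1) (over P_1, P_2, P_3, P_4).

 P_1  |  P_2  |  P_3  |  P_4  ||   φ  
 True |  True |  True |  True ||  True
 True |  True |  True | False ||  True
 True |  True | False |  True ||  True
 True |  True | False | False ||  True
 True | False |  True |  True ||  True
 True | False |  True | False ||  True
 True | False | False |  True ||  True
 True | False | False | False ||  True
False |  True |  True |  True ||  True
False |  True |  True | False || False
False |  True | False |  True ||  True
False |  True | False | False ||  True
False | False |  True |  True || False
False | False |  True | False ||  True
False | False | False |  True ||  True
False | False | False | False ||  True
The formula is true on 14 of the 16 rows.

14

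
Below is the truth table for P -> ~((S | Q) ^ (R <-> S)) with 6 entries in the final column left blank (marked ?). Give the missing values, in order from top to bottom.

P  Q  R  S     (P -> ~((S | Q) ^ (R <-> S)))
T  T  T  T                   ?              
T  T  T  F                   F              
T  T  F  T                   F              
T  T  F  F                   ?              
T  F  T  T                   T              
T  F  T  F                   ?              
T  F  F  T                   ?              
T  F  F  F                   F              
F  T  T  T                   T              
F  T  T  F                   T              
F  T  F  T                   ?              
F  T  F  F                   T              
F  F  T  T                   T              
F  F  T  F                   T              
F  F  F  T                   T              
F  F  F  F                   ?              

Row P=T, Q=T, R=T, S=T: ~((S | Q) ^ (R <-> S)) = T, so (P -> ~((S | Q) ^ (R <-> S))) = T.
Row P=T, Q=T, R=F, S=F: ~((S | Q) ^ (R <-> S)) = T, so (P -> ~((S | Q) ^ (R <-> S))) = T.
Row P=T, Q=F, R=T, S=F: ~((S | Q) ^ (R <-> S)) = T, so (P -> ~((S | Q) ^ (R <-> S))) = T.
Row P=T, Q=F, R=F, S=T: ~((S | Q) ^ (R <-> S)) = F, so (P -> ~((S | Q) ^ (R <-> S))) = F.
Row P=F, Q=T, R=F, S=T: ~((S | Q) ^ (R <-> S)) = F, so (P -> ~((S | Q) ^ (R <-> S))) = T.
Row P=F, Q=F, R=F, S=F: ~((S | Q) ^ (R <-> S)) = F, so (P -> ~((S | Q) ^ (R <-> S))) = T.

T, T, T, F, T, T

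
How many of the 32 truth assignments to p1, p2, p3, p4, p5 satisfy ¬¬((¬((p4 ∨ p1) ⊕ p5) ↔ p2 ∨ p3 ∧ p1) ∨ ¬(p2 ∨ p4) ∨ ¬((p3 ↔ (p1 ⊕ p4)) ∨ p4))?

p1 | p2 | p3 | p4 | p5 | φ
-- | -- | -- | -- | -- | -
T  | T  | T  | T  | T  | T
T  | T  | T  | T  | F  | F
T  | T  | T  | F  | T  | T
T  | T  | T  | F  | F  | F
T  | T  | F  | T  | T  | T
T  | T  | F  | T  | F  | F
T  | T  | F  | F  | T  | T
T  | T  | F  | F  | F  | T
T  | F  | T  | T  | T  | T
T  | F  | T  | T  | F  | F
T  | F  | T  | F  | T  | T
T  | F  | T  | F  | F  | T
T  | F  | F  | T  | T  | F
T  | F  | F  | T  | F  | T
T  | F  | F  | F  | T  | T
T  | F  | F  | F  | F  | T
F  | T  | T  | T  | T  | T
F  | T  | T  | T  | F  | F
F  | T  | T  | F  | T  | T
F  | T  | T  | F  | F  | T
F  | T  | F  | T  | T  | T
F  | T  | F  | T  | F  | F
F  | T  | F  | F  | T  | F
F  | T  | F  | F  | F  | T
F  | F  | T  | T  | T  | F
F  | F  | T  | T  | F  | T
F  | F  | T  | F  | T  | T
F  | F  | T  | F  | F  | T
F  | F  | F  | T  | T  | F
F  | F  | F  | T  | F  | T
F  | F  | F  | F  | T  | T
F  | F  | F  | F  | F  | T
The formula is true on 22 of the 32 rows.

22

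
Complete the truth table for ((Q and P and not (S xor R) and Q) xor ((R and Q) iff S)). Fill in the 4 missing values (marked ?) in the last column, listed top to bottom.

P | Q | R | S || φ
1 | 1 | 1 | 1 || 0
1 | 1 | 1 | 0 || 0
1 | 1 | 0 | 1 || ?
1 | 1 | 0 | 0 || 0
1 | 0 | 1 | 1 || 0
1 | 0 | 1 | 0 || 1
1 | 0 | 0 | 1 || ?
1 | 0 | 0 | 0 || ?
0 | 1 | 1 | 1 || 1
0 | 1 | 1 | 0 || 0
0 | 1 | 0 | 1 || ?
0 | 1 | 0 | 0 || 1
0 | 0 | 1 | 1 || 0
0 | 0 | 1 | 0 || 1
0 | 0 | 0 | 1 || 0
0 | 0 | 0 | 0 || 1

Row P=1, Q=1, R=0, S=1: (Q and P and not (S xor R) and Q) = 0, ((R and Q) iff S) = 0, so the formula = 0.
Row P=1, Q=0, R=0, S=1: (Q and P and not (S xor R) and Q) = 0, ((R and Q) iff S) = 0, so the formula = 0.
Row P=1, Q=0, R=0, S=0: (Q and P and not (S xor R) and Q) = 0, ((R and Q) iff S) = 1, so the formula = 1.
Row P=0, Q=1, R=0, S=1: (Q and P and not (S xor R) and Q) = 0, ((R and Q) iff S) = 0, so the formula = 0.

0, 0, 1, 0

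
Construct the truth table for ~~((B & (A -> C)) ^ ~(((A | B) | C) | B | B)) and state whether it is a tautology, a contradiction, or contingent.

contingent

A  B  C     (A -> C)  (B & (A -> C))  (A | B)  ((A | B) | C)  (((A | B) | C) | B | B)  ~(((A | B) | C) | B | B)  φ
T  T  T        T            T            T           T                   T                        F              T
T  T  F        F            F            T           T                   T                        F              F
T  F  T        T            F            T           T                   T                        F              F
T  F  F        F            F            T           T                   T                        F              F
F  T  T        T            T            T           T                   T                        F              T
F  T  F        T            T            T           T                   T                        F              T
F  F  T        T            F            F           T                   T                        F              F
F  F  F        T            F            F           F                   F                        T              T
4 of 8 rows are T, so the formula is contingent.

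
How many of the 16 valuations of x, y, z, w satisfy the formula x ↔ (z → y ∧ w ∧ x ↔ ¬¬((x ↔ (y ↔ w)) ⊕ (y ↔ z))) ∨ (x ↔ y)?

x | y | z | w || (y ∧ w ∧ x) | (z → (y ∧ w ∧ x)) | (y ↔ w) | (x ↔ (y ↔ w)) | (y ↔ z) | ((x ↔ (y ↔ w)) ⊕ (y ↔ z)) | ¬((x ↔ (y ↔ w)) ⊕ (y ↔ z)) | ¬¬((x ↔ (y ↔ w)) ⊕ (y ↔ z)) | (x ↔ y) | φ
1 | 1 | 1 | 1 ||      1      |         1         |    1    |       1       |    1    |             0             |             1              |              0              |    1    | 1
1 | 1 | 1 | 0 ||      0      |         0         |    0    |       0       |    1    |             1             |             0              |              1              |    1    | 1
1 | 1 | 0 | 1 ||      1      |         1         |    1    |       1       |    0    |             1             |             0              |              1              |    1    | 1
1 | 1 | 0 | 0 ||      0      |         1         |    0    |       0       |    0    |             0             |             1              |              0              |    1    | 1
1 | 0 | 1 | 1 ||      0      |         0         |    0    |       0       |    0    |             0             |             1              |              0              |    0    | 1
1 | 0 | 1 | 0 ||      0      |         0         |    1    |       1       |    0    |             1             |             0              |              1              |    0    | 0
1 | 0 | 0 | 1 ||      0      |         1         |    0    |       0       |    1    |             1             |             0              |              1              |    0    | 1
1 | 0 | 0 | 0 ||      0      |         1         |    1    |       1       |    1    |             0             |             1              |              0              |    0    | 0
0 | 1 | 1 | 1 ||      0      |         0         |    1    |       0       |    1    |             1             |             0              |              1              |    0    | 1
0 | 1 | 1 | 0 ||      0      |         0         |    0    |       1       |    1    |             0             |             1              |              0              |    0    | 0
0 | 1 | 0 | 1 ||      0      |         1         |    1    |       0       |    0    |             0             |             1              |              0              |    0    | 1
0 | 1 | 0 | 0 ||      0      |         1         |    0    |       1       |    0    |             1             |             0              |              1              |    0    | 0
0 | 0 | 1 | 1 ||      0      |         0         |    0    |       1       |    0    |             1             |             0              |              1              |    1    | 0
0 | 0 | 1 | 0 ||      0      |         0         |    1    |       0       |    0    |             0             |             1              |              0              |    1    | 0
0 | 0 | 0 | 1 ||      0      |         1         |    0    |       1       |    1    |             0             |             1              |              0              |    1    | 0
0 | 0 | 0 | 0 ||      0      |         1         |    1    |       0       |    1    |             1             |             0              |              1              |    1    | 0
The formula is true on 8 of the 16 rows.

8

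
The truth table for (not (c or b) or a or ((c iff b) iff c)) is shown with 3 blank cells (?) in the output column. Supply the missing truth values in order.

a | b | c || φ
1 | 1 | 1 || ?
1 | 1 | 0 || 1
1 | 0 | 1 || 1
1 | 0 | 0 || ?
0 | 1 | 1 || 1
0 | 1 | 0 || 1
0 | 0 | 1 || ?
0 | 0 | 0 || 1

1, 1, 0

Row a=1, b=1, c=1: not (c or b) = 0, ((c iff b) iff c) = 1, so the formula = 1.
Row a=1, b=0, c=0: not (c or b) = 1, ((c iff b) iff c) = 0, so the formula = 1.
Row a=0, b=0, c=1: not (c or b) = 0, ((c iff b) iff c) = 0, so the formula = 0.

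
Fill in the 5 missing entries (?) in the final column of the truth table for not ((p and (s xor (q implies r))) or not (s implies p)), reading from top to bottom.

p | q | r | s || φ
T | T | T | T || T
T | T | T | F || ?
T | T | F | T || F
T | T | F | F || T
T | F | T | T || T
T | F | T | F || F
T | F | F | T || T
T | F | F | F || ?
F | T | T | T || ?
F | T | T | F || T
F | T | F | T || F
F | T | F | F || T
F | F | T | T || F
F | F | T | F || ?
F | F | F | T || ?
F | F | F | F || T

F, F, F, T, F

Row p=T, q=T, r=T, s=F: (p and (s xor (q implies r))) = T, not (s implies p) = F, ((p and (s xor (q implies r))) or not (s implies p)) = T, so the formula = F.
Row p=T, q=F, r=F, s=F: (p and (s xor (q implies r))) = T, not (s implies p) = F, ((p and (s xor (q implies r))) or not (s implies p)) = T, so the formula = F.
Row p=F, q=T, r=T, s=T: (p and (s xor (q implies r))) = F, not (s implies p) = T, ((p and (s xor (q implies r))) or not (s implies p)) = T, so the formula = F.
Row p=F, q=F, r=T, s=F: (p and (s xor (q implies r))) = F, not (s implies p) = F, ((p and (s xor (q implies r))) or not (s implies p)) = F, so the formula = T.
Row p=F, q=F, r=F, s=T: (p and (s xor (q implies r))) = F, not (s implies p) = T, ((p and (s xor (q implies r))) or not (s implies p)) = T, so the formula = F.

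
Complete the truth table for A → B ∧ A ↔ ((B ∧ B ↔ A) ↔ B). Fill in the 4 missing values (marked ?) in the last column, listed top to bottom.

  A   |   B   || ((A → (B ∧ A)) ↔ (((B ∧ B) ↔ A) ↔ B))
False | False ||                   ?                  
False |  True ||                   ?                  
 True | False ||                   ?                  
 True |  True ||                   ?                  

Row A=False, B=False: (A → B ∧ A) = True, ((B ∧ B ↔ A) ↔ B) = False, so ((A → (B ∧ A)) ↔ (((B ∧ B) ↔ A) ↔ B)) = False.
Row A=False, B=True: (A → B ∧ A) = True, ((B ∧ B ↔ A) ↔ B) = False, so ((A → (B ∧ A)) ↔ (((B ∧ B) ↔ A) ↔ B)) = False.
Row A=True, B=False: (A → B ∧ A) = False, ((B ∧ B ↔ A) ↔ B) = True, so ((A → (B ∧ A)) ↔ (((B ∧ B) ↔ A) ↔ B)) = False.
Row A=True, B=True: (A → B ∧ A) = True, ((B ∧ B ↔ A) ↔ B) = True, so ((A → (B ∧ A)) ↔ (((B ∧ B) ↔ A) ↔ B)) = True.

False, False, False, True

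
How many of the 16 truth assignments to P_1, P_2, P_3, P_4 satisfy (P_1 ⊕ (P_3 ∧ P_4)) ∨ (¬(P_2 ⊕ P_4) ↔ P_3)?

12

P_1  P_2  P_3  P_4  |  φ
 T    T    T    T   |  T
 T    T    T    F   |  T
 T    T    F    T   |  T
 T    T    F    F   |  T
 T    F    T    T   |  F
 T    F    T    F   |  T
 T    F    F    T   |  T
 T    F    F    F   |  T
 F    T    T    T   |  T
 F    T    T    F   |  F
 F    T    F    T   |  F
 F    T    F    F   |  T
 F    F    T    T   |  T
 F    F    T    F   |  T
 F    F    F    T   |  T
 F    F    F    F   |  F
The formula is true on 12 of the 16 rows.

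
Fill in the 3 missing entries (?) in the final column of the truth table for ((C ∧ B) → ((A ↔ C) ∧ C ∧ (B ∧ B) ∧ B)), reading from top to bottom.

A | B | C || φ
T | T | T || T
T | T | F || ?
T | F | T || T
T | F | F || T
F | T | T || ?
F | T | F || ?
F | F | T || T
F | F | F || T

T, F, T

Row A=T, B=T, C=F: (C ∧ B) = F, ((A ↔ C) ∧ C ∧ (B ∧ B) ∧ B) = F, so the formula = T.
Row A=F, B=T, C=T: (C ∧ B) = T, ((A ↔ C) ∧ C ∧ (B ∧ B) ∧ B) = F, so the formula = F.
Row A=F, B=T, C=F: (C ∧ B) = F, ((A ↔ C) ∧ C ∧ (B ∧ B) ∧ B) = F, so the formula = T.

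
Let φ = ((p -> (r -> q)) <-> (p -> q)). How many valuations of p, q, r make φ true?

7

p | q | r | (r -> q) | (p -> (r -> q)) | (p -> q) | ((p -> (r -> q)) <-> (p -> q))
- | - | - | -------- | --------------- | -------- | ------------------------------
0 | 0 | 0 |    1     |        1        |    1     |               1               
0 | 0 | 1 |    0     |        1        |    1     |               1               
0 | 1 | 0 |    1     |        1        |    1     |               1               
0 | 1 | 1 |    1     |        1        |    1     |               1               
1 | 0 | 0 |    1     |        1        |    0     |               0               
1 | 0 | 1 |    0     |        0        |    0     |               1               
1 | 1 | 0 |    1     |        1        |    1     |               1               
1 | 1 | 1 |    1     |        1        |    1     |               1               
The formula is true on 7 of the 8 rows.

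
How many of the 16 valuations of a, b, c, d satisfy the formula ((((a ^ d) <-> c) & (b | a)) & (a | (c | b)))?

a | b | c | d || φ
F | F | F | F || F
F | F | F | T || F
F | F | T | F || F
F | F | T | T || F
F | T | F | F || T
F | T | F | T || F
F | T | T | F || F
F | T | T | T || T
T | F | F | F || F
T | F | F | T || T
T | F | T | F || T
T | F | T | T || F
T | T | F | F || F
T | T | F | T || T
T | T | T | F || T
T | T | T | T || F
The formula is true on 6 of the 16 rows.

6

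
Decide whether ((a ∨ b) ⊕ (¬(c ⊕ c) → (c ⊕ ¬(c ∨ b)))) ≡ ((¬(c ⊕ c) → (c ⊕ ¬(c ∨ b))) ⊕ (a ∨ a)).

  a   |   b   |   c   ||   φ   |   ψ  
False | False | False ||  True |  True
False | False |  True ||  True |  True
False |  True | False ||  True | False
False |  True |  True || False |  True
 True | False | False || False | False
 True | False |  True || False | False
 True |  True | False ||  True |  True
 True |  True |  True || False | False
The columns differ at a=False, b=True, c=False (φ=True, ψ=False), so they are not equivalent.

not equivalent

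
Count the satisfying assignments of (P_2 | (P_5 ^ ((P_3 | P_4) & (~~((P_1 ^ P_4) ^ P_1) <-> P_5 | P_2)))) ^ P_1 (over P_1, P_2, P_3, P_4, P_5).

P_1  P_2  P_3  P_4  P_5  |  φ
 T    T    T    T    T   |  F
 T    T    T    T    F   |  F
 T    T    T    F    T   |  F
 T    T    T    F    F   |  F
 T    T    F    T    T   |  F
 T    T    F    T    F   |  F
 T    T    F    F    T   |  F
 T    T    F    F    F   |  F
 T    F    T    T    T   |  T
 T    F    T    T    F   |  T
 T    F    T    F    T   |  F
 T    F    T    F    F   |  F
 T    F    F    T    T   |  T
 T    F    F    T    F   |  T
 T    F    F    F    T   |  F
 T    F    F    F    F   |  T
 F    T    T    T    T   |  T
 F    T    T    T    F   |  T
 F    T    T    F    T   |  T
 F    T    T    F    F   |  T
 F    T    F    T    T   |  T
 F    T    F    T    F   |  T
 F    T    F    F    T   |  T
 F    T    F    F    F   |  T
 F    F    T    T    T   |  F
 F    F    T    T    F   |  F
 F    F    T    F    T   |  T
 F    F    T    F    F   |  T
 F    F    F    T    T   |  F
 F    F    F    T    F   |  F
 F    F    F    F    T   |  T
 F    F    F    F    F   |  F
The formula is true on 16 of the 32 rows.

16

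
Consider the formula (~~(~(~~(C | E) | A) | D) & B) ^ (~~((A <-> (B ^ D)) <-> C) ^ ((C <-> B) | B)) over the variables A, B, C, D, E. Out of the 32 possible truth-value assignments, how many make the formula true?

  A   |   B   |   C   |   D   |   E   |   φ  
----- | ----- | ----- | ----- | ----- | -----
 True |  True |  True |  True |  True | False
 True |  True |  True |  True | False | False
 True |  True |  True | False |  True | False
 True |  True |  True | False | False | False
 True |  True | False |  True |  True |  True
 True |  True | False |  True | False |  True
 True |  True | False | False |  True |  True
 True |  True | False | False | False |  True
 True | False |  True |  True |  True |  True
 True | False |  True |  True | False |  True
 True | False |  True | False |  True | False
 True | False |  True | False | False | False
 True | False | False |  True |  True |  True
 True | False | False |  True | False |  True
 True | False | False | False |  True | False
 True | False | False | False | False | False
False |  True |  True |  True |  True |  True
False |  True |  True |  True | False |  True
False |  True |  True | False |  True |  True
False |  True |  True | False | False |  True
False |  True | False |  True |  True | False
False |  True | False |  True | False | False
False |  True | False | False |  True | False
False |  True | False | False | False |  True
False | False |  True |  True |  True | False
False | False |  True |  True | False | False
False | False |  True | False |  True |  True
False | False |  True | False | False |  True
False | False | False |  True |  True | False
False | False | False |  True | False | False
False | False | False | False |  True |  True
False | False | False | False | False |  True
The formula is true on 17 of the 32 rows.

17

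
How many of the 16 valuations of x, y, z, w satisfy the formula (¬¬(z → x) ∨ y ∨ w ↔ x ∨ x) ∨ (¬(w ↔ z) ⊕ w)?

12

  x   |   y   |   z   |   w   || (z → x) | ¬(z → x) | ¬¬(z → x) | (y ∨ w) | (¬¬(z → x) ∨ (y ∨ w)) | (x ∨ x) | (w ↔ z) | ¬(w ↔ z) | (¬(w ↔ z) ⊕ w) |   φ  
 True |  True |  True |  True ||   True  |  False   |    True   |   True  |          True         |   True  |   True  |  False   |      True      |  True
 True |  True |  True | False ||   True  |  False   |    True   |   True  |          True         |   True  |  False  |   True   |      True      |  True
 True |  True | False |  True ||   True  |  False   |    True   |   True  |          True         |   True  |  False  |   True   |     False      |  True
 True |  True | False | False ||   True  |  False   |    True   |   True  |          True         |   True  |   True  |  False   |     False      |  True
 True | False |  True |  True ||   True  |  False   |    True   |   True  |          True         |   True  |   True  |  False   |      True      |  True
 True | False |  True | False ||   True  |  False   |    True   |  False  |          True         |   True  |  False  |   True   |      True      |  True
 True | False | False |  True ||   True  |  False   |    True   |   True  |          True         |   True  |  False  |   True   |     False      |  True
 True | False | False | False ||   True  |  False   |    True   |  False  |          True         |   True  |   True  |  False   |     False      |  True
False |  True |  True |  True ||  False  |   True   |   False   |   True  |          True         |  False  |   True  |  False   |      True      |  True
False |  True |  True | False ||  False  |   True   |   False   |   True  |          True         |  False  |  False  |   True   |      True      |  True
False |  True | False |  True ||   True  |  False   |    True   |   True  |          True         |  False  |  False  |   True   |     False      | False
False |  True | False | False ||   True  |  False   |    True   |   True  |          True         |  False  |   True  |  False   |     False      | False
False | False |  True |  True ||  False  |   True   |   False   |   True  |          True         |  False  |   True  |  False   |      True      |  True
False | False |  True | False ||  False  |   True   |   False   |  False  |         False         |  False  |  False  |   True   |      True      |  True
False | False | False |  True ||   True  |  False   |    True   |   True  |          True         |  False  |  False  |   True   |     False      | False
False | False | False | False ||   True  |  False   |    True   |  False  |          True         |  False  |   True  |  False   |     False      | False
The formula is true on 12 of the 16 rows.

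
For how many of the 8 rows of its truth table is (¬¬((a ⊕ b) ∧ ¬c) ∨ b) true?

a | b | c | (¬¬((a ⊕ b) ∧ ¬c) ∨ b)
- | - | - | ----------------------
T | T | T |           T           
T | T | F |           T           
T | F | T |           F           
T | F | F |           T           
F | T | T |           T           
F | T | F |           T           
F | F | T |           F           
F | F | F |           F           
The formula is true on 5 of the 8 rows.

5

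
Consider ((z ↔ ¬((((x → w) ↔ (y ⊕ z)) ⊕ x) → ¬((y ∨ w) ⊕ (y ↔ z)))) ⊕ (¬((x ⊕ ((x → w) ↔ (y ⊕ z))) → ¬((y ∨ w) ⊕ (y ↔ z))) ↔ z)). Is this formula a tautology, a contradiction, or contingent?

  x   |   y   |   z   |   w   ||   φ  
 True |  True |  True |  True || False
 True |  True |  True | False || False
 True |  True | False |  True || False
 True |  True | False | False || False
 True | False |  True |  True || False
 True | False |  True | False || False
 True | False | False |  True || False
 True | False | False | False || False
False |  True |  True |  True || False
False |  True |  True | False || False
False |  True | False |  True || False
False |  True | False | False || False
False | False |  True |  True || False
False | False |  True | False || False
False | False | False |  True || False
False | False | False | False || False
Every row is False, so the formula is a contradiction.

contradiction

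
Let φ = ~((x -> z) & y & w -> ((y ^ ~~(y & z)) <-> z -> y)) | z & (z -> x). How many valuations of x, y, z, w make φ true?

5

  x      y      z      w    |  (x -> z)  (y & w)  ((x -> z) & (y & w))  (y & z)  ~(y & z)  ~~(y & z)  (y ^ ~~(y & z))  (z -> y)  (z -> x)  (z & (z -> x))    φ  
False  False  False  False  |    True     False          False           False     True      False         False         True      True        False       False
False  False  False   True  |    True     False          False           False     True      False         False         True      True        False       False
False  False   True  False  |    True     False          False           False     True      False         False        False     False        False       False
False  False   True   True  |    True     False          False           False     True      False         False        False     False        False       False
False   True  False  False  |    True     False          False           False     True      False          True         True      True        False       False
False   True  False   True  |    True      True           True           False     True      False          True         True      True        False       False
False   True   True  False  |    True     False          False            True    False       True         False         True     False        False       False
False   True   True   True  |    True      True           True            True    False       True         False         True     False        False        True
 True  False  False  False  |   False     False          False           False     True      False         False         True      True        False       False
 True  False  False   True  |   False     False          False           False     True      False         False         True      True        False       False
 True  False   True  False  |    True     False          False           False     True      False         False        False      True         True        True
 True  False   True   True  |    True     False          False           False     True      False         False        False      True         True        True
 True   True  False  False  |   False     False          False           False     True      False          True         True      True        False       False
 True   True  False   True  |   False      True          False           False     True      False          True         True      True        False       False
 True   True   True  False  |    True     False          False            True    False       True         False         True      True         True        True
 True   True   True   True  |    True      True           True            True    False       True         False         True      True         True        True
The formula is true on 5 of the 16 rows.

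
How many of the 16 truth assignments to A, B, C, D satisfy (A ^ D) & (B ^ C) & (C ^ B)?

  A   |   B   |   C   |   D   | ((A ^ D) & ((B ^ C) & (C ^ B)))
----- | ----- | ----- | ----- | -------------------------------
 True |  True |  True |  True |              False             
 True |  True |  True | False |              False             
 True |  True | False |  True |              False             
 True |  True | False | False |               True             
 True | False |  True |  True |              False             
 True | False |  True | False |               True             
 True | False | False |  True |              False             
 True | False | False | False |              False             
False |  True |  True |  True |              False             
False |  True |  True | False |              False             
False |  True | False |  True |               True             
False |  True | False | False |              False             
False | False |  True |  True |               True             
False | False |  True | False |              False             
False | False | False |  True |              False             
False | False | False | False |              False             
The formula is true on 4 of the 16 rows.

4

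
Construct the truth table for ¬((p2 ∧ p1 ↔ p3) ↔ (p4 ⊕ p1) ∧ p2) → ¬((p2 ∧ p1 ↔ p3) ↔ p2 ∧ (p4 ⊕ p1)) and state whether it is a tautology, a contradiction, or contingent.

tautology

p1  p2  p3  p4  |  (p2 ∧ p1)  ((p2 ∧ p1) ↔ p3)  (p4 ⊕ p1)  ((p4 ⊕ p1) ∧ p2)  (p2 ∧ (p4 ⊕ p1))  φ
0   0   0   0   |      0             1              0             0                 0          1
0   0   0   1   |      0             1              1             0                 0          1
0   0   1   0   |      0             0              0             0                 0          1
0   0   1   1   |      0             0              1             0                 0          1
0   1   0   0   |      0             1              0             0                 0          1
0   1   0   1   |      0             1              1             1                 1          1
0   1   1   0   |      0             0              0             0                 0          1
0   1   1   1   |      0             0              1             1                 1          1
1   0   0   0   |      0             1              1             0                 0          1
1   0   0   1   |      0             1              0             0                 0          1
1   0   1   0   |      0             0              1             0                 0          1
1   0   1   1   |      0             0              0             0                 0          1
1   1   0   0   |      1             0              1             1                 1          1
1   1   0   1   |      1             0              0             0                 0          1
1   1   1   0   |      1             1              1             1                 1          1
1   1   1   1   |      1             1              0             0                 0          1
Every row is 1, so the formula is a tautology.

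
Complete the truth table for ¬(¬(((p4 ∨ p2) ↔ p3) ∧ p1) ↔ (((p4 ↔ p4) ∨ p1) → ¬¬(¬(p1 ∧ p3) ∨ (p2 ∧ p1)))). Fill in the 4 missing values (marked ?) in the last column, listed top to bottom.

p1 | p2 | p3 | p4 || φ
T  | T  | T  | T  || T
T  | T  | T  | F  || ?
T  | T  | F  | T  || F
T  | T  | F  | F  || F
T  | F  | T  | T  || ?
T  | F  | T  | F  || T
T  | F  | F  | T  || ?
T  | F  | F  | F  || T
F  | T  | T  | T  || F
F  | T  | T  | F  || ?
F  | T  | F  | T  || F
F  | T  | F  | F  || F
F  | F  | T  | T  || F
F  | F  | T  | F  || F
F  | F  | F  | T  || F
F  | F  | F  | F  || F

Row p1=T, p2=T, p3=T, p4=F: ¬(((p4 ∨ p2) ↔ p3) ∧ p1) = F, (((p4 ↔ p4) ∨ p1) → ¬¬(¬(p1 ∧ p3) ∨ (p2 ∧ p1))) = T, (¬(((p4 ∨ p2) ↔ p3) ∧ p1) ↔ (((p4 ↔ p4) ∨ p1) → ¬¬(¬(p1 ∧ p3) ∨ (p2 ∧ p1)))) = F, so the formula = T.
Row p1=T, p2=F, p3=T, p4=T: ¬(((p4 ∨ p2) ↔ p3) ∧ p1) = F, (((p4 ↔ p4) ∨ p1) → ¬¬(¬(p1 ∧ p3) ∨ (p2 ∧ p1))) = F, (¬(((p4 ∨ p2) ↔ p3) ∧ p1) ↔ (((p4 ↔ p4) ∨ p1) → ¬¬(¬(p1 ∧ p3) ∨ (p2 ∧ p1)))) = T, so the formula = F.
Row p1=T, p2=F, p3=F, p4=T: ¬(((p4 ∨ p2) ↔ p3) ∧ p1) = T, (((p4 ↔ p4) ∨ p1) → ¬¬(¬(p1 ∧ p3) ∨ (p2 ∧ p1))) = T, (¬(((p4 ∨ p2) ↔ p3) ∧ p1) ↔ (((p4 ↔ p4) ∨ p1) → ¬¬(¬(p1 ∧ p3) ∨ (p2 ∧ p1)))) = T, so the formula = F.
Row p1=F, p2=T, p3=T, p4=F: ¬(((p4 ∨ p2) ↔ p3) ∧ p1) = T, (((p4 ↔ p4) ∨ p1) → ¬¬(¬(p1 ∧ p3) ∨ (p2 ∧ p1))) = T, (¬(((p4 ∨ p2) ↔ p3) ∧ p1) ↔ (((p4 ↔ p4) ∨ p1) → ¬¬(¬(p1 ∧ p3) ∨ (p2 ∧ p1)))) = T, so the formula = F.

T, F, F, F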